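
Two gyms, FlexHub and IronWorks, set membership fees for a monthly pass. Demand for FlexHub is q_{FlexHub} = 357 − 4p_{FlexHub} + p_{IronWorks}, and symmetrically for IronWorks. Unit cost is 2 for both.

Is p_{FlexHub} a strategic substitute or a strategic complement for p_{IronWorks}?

strategic complements

FlexHub's profit: π = (p_{FlexHub} − 2)(357 − 4p_{FlexHub} + p_{IronWorks}).
∂π/∂p_{FlexHub} = 365 − 8p_{FlexHub} + p_{IronWorks} = 0 ⇒ p_{FlexHub} = 45.625 + 0.125p_{IronWorks}.
The best-response slope dp_{FlexHub}/dp_{IronWorks} = 0.125 > 0: the reaction function is upward-sloping, so the choices are strategic complements.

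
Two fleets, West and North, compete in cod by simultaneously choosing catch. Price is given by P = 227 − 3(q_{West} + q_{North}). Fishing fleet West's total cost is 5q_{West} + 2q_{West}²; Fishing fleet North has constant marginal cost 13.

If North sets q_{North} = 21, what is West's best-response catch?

15.9

Fishing fleet West's profit: π = q_{West}(227 − 3(q_{West} + q_{North})) − 5q_{West} − 2q_{West}².
∂π/∂q_{West} = 222 − 10q_{West} − 3q_{North} = 0, so q_{West} = 22.2 − 0.3q_{North}.
At q_{North} = 21: q_{West} = 22.2 − 0.3·21 = 15.9.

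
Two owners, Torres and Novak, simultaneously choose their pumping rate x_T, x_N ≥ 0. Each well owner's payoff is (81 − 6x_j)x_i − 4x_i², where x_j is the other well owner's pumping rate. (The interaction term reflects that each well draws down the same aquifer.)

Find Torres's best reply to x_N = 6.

Torres's payoff is (81 − 6x_N)x_T − 4x_T².
∂π/∂x_T = 81 − 6x_N − 8x_T = 0, so x_T = 10.125 − 0.75x_N.
At x_N = 6: x_T = 10.125 − 0.75·6 = 5.625.

5.625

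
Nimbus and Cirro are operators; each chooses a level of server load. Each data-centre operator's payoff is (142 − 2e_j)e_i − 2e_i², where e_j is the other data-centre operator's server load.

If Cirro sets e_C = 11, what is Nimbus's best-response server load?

Nimbus's payoff is (142 − 2e_C)e_N − 2e_N².
∂π/∂e_N = 142 − 2e_C − 4e_N = 0, so e_N = 35.5 − 0.5e_C.
At e_C = 11: e_N = 35.5 − 0.5·11 = 30.

30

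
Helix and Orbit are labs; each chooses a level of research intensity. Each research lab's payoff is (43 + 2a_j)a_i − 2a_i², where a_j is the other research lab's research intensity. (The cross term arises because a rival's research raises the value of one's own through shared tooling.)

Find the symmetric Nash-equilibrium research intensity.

Helix's payoff is (43 + 2a_O)a_H − 2a_H².
∂π/∂a_H = 43 + 2a_O − 4a_H = 0, so a_H = 10.75 + 0.5a_O.
The game is symmetric, so in equilibrium a_O = a_H: the reaction function gives 0.5a_H = 10.75, hence a_H = 21.5.

21.5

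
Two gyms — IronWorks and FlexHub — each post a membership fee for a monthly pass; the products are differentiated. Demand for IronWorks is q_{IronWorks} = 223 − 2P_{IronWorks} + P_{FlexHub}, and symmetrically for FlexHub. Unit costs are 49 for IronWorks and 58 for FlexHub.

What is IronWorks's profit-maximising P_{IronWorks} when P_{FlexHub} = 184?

126.25

IronWorks's profit: π = (P_{IronWorks} − 49)(223 − 2P_{IronWorks} + P_{FlexHub}).
∂π/∂P_{IronWorks} = 321 − 4P_{IronWorks} + P_{FlexHub} = 0 ⇒ P_{IronWorks} = 80.25 + 0.25P_{FlexHub}.
At P_{FlexHub} = 184: P_{IronWorks} = 80.25 + 0.25·184 = 126.25.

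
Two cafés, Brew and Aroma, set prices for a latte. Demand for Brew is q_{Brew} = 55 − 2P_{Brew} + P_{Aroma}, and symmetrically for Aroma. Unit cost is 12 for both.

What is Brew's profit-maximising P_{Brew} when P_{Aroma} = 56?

Brew's profit: π = (P_{Brew} − 12)(55 − 2P_{Brew} + P_{Aroma}).
∂π/∂P_{Brew} = 79 − 4P_{Brew} + P_{Aroma} = 0 ⇒ P_{Brew} = 19.75 + 0.25P_{Aroma}.
At P_{Aroma} = 56: P_{Brew} = 19.75 + 0.25·56 = 33.75.

33.75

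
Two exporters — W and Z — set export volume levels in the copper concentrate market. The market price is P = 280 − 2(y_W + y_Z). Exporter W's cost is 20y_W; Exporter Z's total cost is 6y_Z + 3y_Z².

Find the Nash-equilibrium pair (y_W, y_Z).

57, 16

Exporter W's profit: π = y_W(280 − 2(y_W + y_Z)) − 20y_W.
∂π/∂y_W = 260 − 4y_W − 2y_Z = 0, so y_W = 65 − 0.5y_Z.
For Z: ∂π/∂y_Z = 274 − 10y_Z − 2y_W = 0 ⇒ y_Z = 27.4 − 0.2y_W.
Plugging y_Z into W's best response: y_W = 65 − 0.5(27.4 − 0.2y_W) ⇒ 0.9y_W = 51.3, so y_W = 57.
Then y_Z = 27.4 − 0.2·57 = 16.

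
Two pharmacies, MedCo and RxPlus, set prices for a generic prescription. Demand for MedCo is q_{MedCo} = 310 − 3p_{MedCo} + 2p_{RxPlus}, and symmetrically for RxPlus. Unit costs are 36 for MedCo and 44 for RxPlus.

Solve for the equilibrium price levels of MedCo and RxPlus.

106, 109

MedCo's profit: π = (p_{MedCo} − 36)(310 − 3p_{MedCo} + 2p_{RxPlus}).
∂π/∂p_{MedCo} = 418 − 6p_{MedCo} + 2p_{RxPlus} = 0 ⇒ p_{MedCo} = 209/3 + (1/3)p_{RxPlus}.
Similarly p_{RxPlus} = 221/3 + (1/3)p_{MedCo}.
Plugging p_{RxPlus} into MedCo's best response: p_{MedCo} = 209/3 + (1/3)(221/3 + (1/3)p_{MedCo}) ⇒ (8/9)p_{MedCo} = 848/9, so p_{MedCo} = 106.
Then p_{RxPlus} = 221/3 + (1/3)·106 = 109.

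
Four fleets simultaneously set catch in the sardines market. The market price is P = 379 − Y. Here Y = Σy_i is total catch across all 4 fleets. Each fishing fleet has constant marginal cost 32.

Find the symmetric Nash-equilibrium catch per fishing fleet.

A representative fishing fleet's profit is π_i = y_i(379 − Y) − 32y_i, with Y = y_i + Σ_{j≠i} y_j.
First-order condition: 347 − 2y_i − Σ_{j≠i} y_j = 0.
Imposing symmetry (y_j = y for all j) turns Σ_{j≠i} y_j into 3y, so 347 = 5y and y = 69.4.

69.4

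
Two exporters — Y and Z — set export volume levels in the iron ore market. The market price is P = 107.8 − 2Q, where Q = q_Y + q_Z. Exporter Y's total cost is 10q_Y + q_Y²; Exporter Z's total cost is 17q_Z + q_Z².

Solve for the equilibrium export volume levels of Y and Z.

Exporter Y's profit: π = q_Y(107.8 − 2(q_Y + q_Z)) − 10q_Y − q_Y².
∂π/∂q_Y = 97.8 − 6q_Y − 2q_Z = 0, so q_Y = 16.3 − (1/3)q_Z.
By the same steps for Z: q_Z = 227/15 − (1/3)q_Y.
Solving the two reaction functions simultaneously: (1 − (−1/3)(−1/3))q_Y = 16.3 − (1/3)·(227/15), so (8/9)q_Y = 1013/90 and q_Y = 12.6625.
Then q_Z = 227/15 − (1/3)·12.6625 = 10.9125.

12.6625, 10.9125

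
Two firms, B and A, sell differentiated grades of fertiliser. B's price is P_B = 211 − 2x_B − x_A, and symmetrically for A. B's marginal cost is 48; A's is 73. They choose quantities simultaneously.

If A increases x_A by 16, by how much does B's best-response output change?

Firm B's profit: π = x_B(211 − 2x_B − x_A) − 48x_B.
∂π/∂x_B = 163 − 4x_B − x_A = 0 ⇒ x_B = 40.75 − 0.25x_A.
The reaction-function slope is −0.25, so a 16-unit rise in x_A moves x_B by −0.25 × 16 = −4. B's best response falls — the actions are strategic substitutes.

-4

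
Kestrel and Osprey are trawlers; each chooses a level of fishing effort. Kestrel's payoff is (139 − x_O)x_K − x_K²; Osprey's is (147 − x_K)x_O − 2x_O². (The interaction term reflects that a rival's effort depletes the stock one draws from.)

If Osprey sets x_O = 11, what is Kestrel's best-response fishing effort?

64

Expanding Kestrel's payoff: 139x_K − x_Ox_K − x_K².
∂π/∂x_K = 139 − x_O − 2x_K = 0, so x_K = 69.5 − 0.5x_O.
At x_O = 11: x_K = 69.5 − 0.5·11 = 64.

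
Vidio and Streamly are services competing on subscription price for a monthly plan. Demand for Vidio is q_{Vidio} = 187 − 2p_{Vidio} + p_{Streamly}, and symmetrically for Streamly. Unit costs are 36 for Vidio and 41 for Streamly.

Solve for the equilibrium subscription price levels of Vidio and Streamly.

87, 89

Vidio's profit: π = (p_{Vidio} − 36)(187 − 2p_{Vidio} + p_{Streamly}).
∂π/∂p_{Vidio} = 259 − 4p_{Vidio} + p_{Streamly} = 0 ⇒ p_{Vidio} = 64.75 + 0.25p_{Streamly}.
Similarly p_{Streamly} = 67.25 + 0.25p_{Vidio}.
Plugging p_{Streamly} into Vidio's best response: p_{Vidio} = 64.75 + 0.25(67.25 + 0.25p_{Vidio}) ⇒ 0.9375p_{Vidio} = 81.5625, so p_{Vidio} = 87.
Then p_{Streamly} = 67.25 + 0.25·87 = 89.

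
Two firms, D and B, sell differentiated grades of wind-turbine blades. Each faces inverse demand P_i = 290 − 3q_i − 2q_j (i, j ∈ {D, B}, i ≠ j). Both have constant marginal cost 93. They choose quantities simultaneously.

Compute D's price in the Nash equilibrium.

166.875

Firm D's profit: π = q_D(290 − 3q_D − 2q_B) − 93q_D.
∂π/∂q_D = 197 − 6q_D − 2q_B = 0 ⇒ q_D = 197/6 − (1/3)q_B.
Setting q_D = q_B in the reaction function: q_D = 197/6 − (1/3)q_D, so q_D = (197/6) / (4/3) = 24.625.
P_D = 290 − 3·24.625 − 2·24.625 = 166.875.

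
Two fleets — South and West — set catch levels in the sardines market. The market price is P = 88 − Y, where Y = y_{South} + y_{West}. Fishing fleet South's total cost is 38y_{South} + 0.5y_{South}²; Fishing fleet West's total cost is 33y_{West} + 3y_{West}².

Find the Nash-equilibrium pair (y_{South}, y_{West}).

Fishing fleet South's profit: π = y_{South}(88 − (y_{South} + y_{West})) − 38y_{South} − 0.5y_{South}².
∂π/∂y_{South} = 50 − 3y_{South} − y_{West} = 0, so y_{South} = 50/3 − (1/3)y_{West}.
For West: ∂π/∂y_{West} = 55 − 8y_{West} − y_{South} = 0 ⇒ y_{West} = 6.875 − 0.125y_{South}.
Solving the two reaction functions simultaneously: (1 − (−1/3)(−0.125))y_{South} = 50/3 − (1/3)·6.875, so (23/24)y_{South} = 14.375 and y_{South} = 15.
Then y_{West} = 6.875 − 0.125·15 = 5.

15, 5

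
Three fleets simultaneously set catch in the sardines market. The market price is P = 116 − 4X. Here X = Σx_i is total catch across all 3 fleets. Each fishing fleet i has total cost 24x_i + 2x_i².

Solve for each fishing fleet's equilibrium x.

4.6

A representative fishing fleet's profit is π_i = x_i(116 − 4X) − 24x_i − 2x_i², with X = x_i + Σ_{j≠i} x_j.
First-order condition: 92 − 12x_i − 4Σ_{j≠i} x_j = 0.
With identical fishing fleets, set every x_j = x: then 92 − 12x − 8x = 0, i.e. x = 92/20 = 4.6.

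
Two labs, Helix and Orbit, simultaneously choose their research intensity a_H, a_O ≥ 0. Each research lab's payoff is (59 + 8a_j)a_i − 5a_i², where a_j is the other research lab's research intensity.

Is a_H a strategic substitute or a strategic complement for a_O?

Helix's payoff is (59 + 8a_O)a_H − 5a_H².
∂π/∂a_H = 59 + 8a_O − 10a_H = 0, so a_H = 5.9 + 0.8a_O.
The best-response slope da_H/da_O = 0.8 > 0: the reaction function is upward-sloping, so the choices are strategic complements.

strategic complements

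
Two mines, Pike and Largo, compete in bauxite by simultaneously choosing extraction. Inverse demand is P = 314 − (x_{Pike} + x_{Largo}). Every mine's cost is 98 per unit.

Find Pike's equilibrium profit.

5184

Mine Pike's profit: π = x_{Pike}(314 − (x_{Pike} + x_{Largo})) − 98x_{Pike}.
∂π/∂x_{Pike} = 216 − 2x_{Pike} − x_{Largo} = 0, so x_{Pike} = 108 − 0.5x_{Largo}.
By symmetry x_{Largo} = x_{Pike}; substituting into the reaction function, 1.5x_{Pike} = 108 and x_{Pike} = 72.
Price P = 314 − 144 = 170.
Pike's profit: (170 − 98)·72 = 5184.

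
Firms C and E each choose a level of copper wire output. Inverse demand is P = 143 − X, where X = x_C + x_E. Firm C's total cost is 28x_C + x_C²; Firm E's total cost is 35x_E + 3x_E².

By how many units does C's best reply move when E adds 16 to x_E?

-4

Firm C's profit: π = x_C(143 − (x_C + x_E)) − 28x_C − x_C².
∂π/∂x_C = 115 − 4x_C − x_E = 0, so x_C = 28.75 − 0.25x_E.
The reaction-function slope is −0.25, so a 16-unit rise in x_E moves x_C by −0.25 × 16 = −4. C's best response falls — the actions are strategic substitutes.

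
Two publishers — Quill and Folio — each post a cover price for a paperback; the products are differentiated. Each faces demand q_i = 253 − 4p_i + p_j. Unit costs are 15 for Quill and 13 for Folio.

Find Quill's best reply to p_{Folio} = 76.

48.625

Quill's profit: π = (p_{Quill} − 15)(253 − 4p_{Quill} + p_{Folio}).
∂π/∂p_{Quill} = 313 − 8p_{Quill} + p_{Folio} = 0 ⇒ p_{Quill} = 39.125 + 0.125p_{Folio}.
At p_{Folio} = 76: p_{Quill} = 39.125 + 0.125·76 = 48.625.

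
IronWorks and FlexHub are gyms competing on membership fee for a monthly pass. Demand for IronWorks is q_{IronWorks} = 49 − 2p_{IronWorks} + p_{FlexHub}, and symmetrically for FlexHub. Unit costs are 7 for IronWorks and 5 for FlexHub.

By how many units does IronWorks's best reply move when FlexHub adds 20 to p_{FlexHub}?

IronWorks's profit: π = (p_{IronWorks} − 7)(49 − 2p_{IronWorks} + p_{FlexHub}).
∂π/∂p_{IronWorks} = 63 − 4p_{IronWorks} + p_{FlexHub} = 0 ⇒ p_{IronWorks} = 15.75 + 0.25p_{FlexHub}.
The reaction-function slope is 0.25, so a 20-unit rise in p_{FlexHub} moves p_{IronWorks} by 0.25 × 20 = 5. IronWorks's best response rises — the actions are strategic complements.

5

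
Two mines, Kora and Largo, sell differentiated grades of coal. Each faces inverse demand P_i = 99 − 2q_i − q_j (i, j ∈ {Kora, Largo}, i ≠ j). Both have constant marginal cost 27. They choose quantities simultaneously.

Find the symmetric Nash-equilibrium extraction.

14.4

Mine Kora's profit: π = q_{Kora}(99 − 2q_{Kora} − q_{Largo}) − 27q_{Kora}.
∂π/∂q_{Kora} = 72 − 4q_{Kora} − q_{Largo} = 0 ⇒ q_{Kora} = 18 − 0.25q_{Largo}.
The game is symmetric, so in equilibrium q_{Largo} = q_{Kora}: the reaction function gives 1.25q_{Kora} = 18, hence q_{Kora} = 14.4.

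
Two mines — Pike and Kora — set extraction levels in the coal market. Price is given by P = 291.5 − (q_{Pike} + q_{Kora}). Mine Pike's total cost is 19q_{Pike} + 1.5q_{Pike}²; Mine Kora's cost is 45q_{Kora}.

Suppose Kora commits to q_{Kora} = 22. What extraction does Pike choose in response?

Mine Pike's profit: π = q_{Pike}(291.5 − (q_{Pike} + q_{Kora})) − 19q_{Pike} − 1.5q_{Pike}².
∂π/∂q_{Pike} = 272.5 − 5q_{Pike} − q_{Kora} = 0, so q_{Pike} = 54.5 − 0.2q_{Kora}.
At q_{Kora} = 22: q_{Pike} = 54.5 − 0.2·22 = 50.1.

50.1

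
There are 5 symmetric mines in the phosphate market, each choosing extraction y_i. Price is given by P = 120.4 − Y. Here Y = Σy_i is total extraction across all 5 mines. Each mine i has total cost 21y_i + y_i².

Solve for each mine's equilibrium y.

12.425

A representative mine's profit is π_i = y_i(120.4 − Y) − 21y_i − y_i², with Y = y_i + Σ_{j≠i} y_j.
First-order condition: 99.4 − 4y_i − Σ_{j≠i} y_j = 0.
Imposing symmetry (y_j = y for all j) turns Σ_{j≠i} y_j into 4y, so 99.4 = 8y and y = 12.425.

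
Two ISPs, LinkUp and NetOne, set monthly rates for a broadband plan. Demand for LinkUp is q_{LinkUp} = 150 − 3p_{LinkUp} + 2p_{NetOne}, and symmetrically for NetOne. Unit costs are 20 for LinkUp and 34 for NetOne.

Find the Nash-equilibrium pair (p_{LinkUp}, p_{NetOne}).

55.125, 60.375

LinkUp's profit: π = (p_{LinkUp} − 20)(150 − 3p_{LinkUp} + 2p_{NetOne}).
∂π/∂p_{LinkUp} = 210 − 6p_{LinkUp} + 2p_{NetOne} = 0 ⇒ p_{LinkUp} = 35 + (1/3)p_{NetOne}.
Similarly p_{NetOne} = 42 + (1/3)p_{LinkUp}.
Solving the two reaction functions simultaneously: (1 − (1/3)(1/3))p_{LinkUp} = 35 + (1/3)·42, so (8/9)p_{LinkUp} = 49 and p_{LinkUp} = 55.125.
Then p_{NetOne} = 42 + (1/3)·55.125 = 60.375.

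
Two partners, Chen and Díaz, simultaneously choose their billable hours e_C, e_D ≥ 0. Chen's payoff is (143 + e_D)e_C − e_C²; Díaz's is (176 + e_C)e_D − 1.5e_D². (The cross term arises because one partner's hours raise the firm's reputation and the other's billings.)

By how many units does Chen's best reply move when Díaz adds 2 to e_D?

Expanding Chen's payoff: 143e_C + e_De_C − e_C².
∂π/∂e_C = 143 + e_D − 2e_C = 0, so e_C = 71.5 + 0.5e_D.
The reaction-function slope is 0.5, so a 2-unit rise in e_D moves e_C by 0.5 × 2 = 1. Chen's best response rises — the actions are strategic complements.

1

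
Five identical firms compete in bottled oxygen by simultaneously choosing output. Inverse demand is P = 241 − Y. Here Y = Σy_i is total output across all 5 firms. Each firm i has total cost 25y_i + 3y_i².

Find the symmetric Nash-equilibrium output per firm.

18

A representative firm's profit is π_i = y_i(241 − Y) − 25y_i − 3y_i², with Y = y_i + Σ_{j≠i} y_j.
First-order condition: 216 − 8y_i − Σ_{j≠i} y_j = 0.
In a symmetric equilibrium every firm chooses the same y, so Σ_{j≠i} y_j = 4y. The condition becomes 216 − 12y = 0, giving y = 216/12 = 18.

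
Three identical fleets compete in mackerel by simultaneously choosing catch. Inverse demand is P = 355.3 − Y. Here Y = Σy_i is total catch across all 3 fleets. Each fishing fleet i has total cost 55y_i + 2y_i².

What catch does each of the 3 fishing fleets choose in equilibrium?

A representative fishing fleet's profit is π_i = y_i(355.3 − Y) − 55y_i − 2y_i², with Y = y_i + Σ_{j≠i} y_j.
First-order condition: 300.3 − 6y_i − Σ_{j≠i} y_j = 0.
In a symmetric equilibrium every fishing fleet chooses the same y, so Σ_{j≠i} y_j = 2y. The condition becomes 300.3 − 8y = 0, giving y = 300.3/8 = 37.5375.

37.5375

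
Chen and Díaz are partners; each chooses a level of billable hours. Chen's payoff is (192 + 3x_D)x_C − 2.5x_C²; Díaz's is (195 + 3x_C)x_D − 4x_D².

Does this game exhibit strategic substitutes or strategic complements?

strategic complements

Expanding Chen's payoff: 192x_C + 3x_Dx_C − 2.5x_C².
∂π/∂x_C = 192 + 3x_D − 5x_C = 0, so x_C = 38.4 + 0.6x_D.
The best-response slope dx_C/dx_D = 0.6 > 0: the reaction function is upward-sloping, so the choices are strategic complements.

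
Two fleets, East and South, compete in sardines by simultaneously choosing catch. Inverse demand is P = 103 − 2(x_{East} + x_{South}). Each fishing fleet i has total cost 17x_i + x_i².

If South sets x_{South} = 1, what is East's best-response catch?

14

Fishing fleet East's profit: π = x_{East}(103 − 2(x_{East} + x_{South})) − 17x_{East} − x_{East}².
∂π/∂x_{East} = 86 − 6x_{East} − 2x_{South} = 0, so x_{East} = 43/3 − (1/3)x_{South}.
At x_{South} = 1: x_{East} = 43/3 − (1/3)·1 = 14.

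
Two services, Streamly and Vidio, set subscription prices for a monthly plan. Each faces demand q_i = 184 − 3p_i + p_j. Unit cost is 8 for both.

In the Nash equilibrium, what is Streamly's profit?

3386.88

Streamly's profit: π = (p_{Streamly} − 8)(184 − 3p_{Streamly} + p_{Vidio}).
∂π/∂p_{Streamly} = 208 − 6p_{Streamly} + p_{Vidio} = 0 ⇒ p_{Streamly} = 104/3 + (1/6)p_{Vidio}.
Setting p_{Streamly} = p_{Vidio} in the reaction function: p_{Streamly} = 104/3 + (1/6)p_{Streamly}, so p_{Streamly} = (104/3) / (5/6) = 41.6.
q_{Streamly} = 184 − 3·41.6 + 41.6 = 100.8.
Profit = (41.6 − 8)·100.8 = 3386.88.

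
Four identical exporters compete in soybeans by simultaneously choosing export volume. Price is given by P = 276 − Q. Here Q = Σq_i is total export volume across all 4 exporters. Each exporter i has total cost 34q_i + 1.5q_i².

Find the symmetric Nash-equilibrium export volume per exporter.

30.25

A representative exporter's profit is π_i = q_i(276 − Q) − 34q_i − 1.5q_i², with Q = q_i + Σ_{j≠i} q_j.
First-order condition: 242 − 5q_i − Σ_{j≠i} q_j = 0.
Imposing symmetry (q_j = q for all j) turns Σ_{j≠i} q_j into 3q, so 242 = 8q and q = 30.25.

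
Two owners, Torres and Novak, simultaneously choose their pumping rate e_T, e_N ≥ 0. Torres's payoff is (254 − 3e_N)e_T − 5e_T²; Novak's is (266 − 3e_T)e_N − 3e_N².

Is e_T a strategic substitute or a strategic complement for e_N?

strategic substitutes

Expanding Torres's payoff: 254e_T − 3e_Ne_T − 5e_T².
∂π/∂e_T = 254 − 3e_N − 10e_T = 0, so e_T = 25.4 − 0.3e_N.
The best-response slope de_T/de_N = −0.3 < 0: the reaction function is downward-sloping, so the choices are strategic substitutes.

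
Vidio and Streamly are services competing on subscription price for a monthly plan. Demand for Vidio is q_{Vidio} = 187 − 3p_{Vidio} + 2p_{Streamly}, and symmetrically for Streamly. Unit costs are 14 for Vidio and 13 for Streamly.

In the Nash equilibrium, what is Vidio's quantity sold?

129.1875

Vidio's profit: π = (p_{Vidio} − 14)(187 − 3p_{Vidio} + 2p_{Streamly}).
∂π/∂p_{Vidio} = 229 − 6p_{Vidio} + 2p_{Streamly} = 0 ⇒ p_{Vidio} = 229/6 + (1/3)p_{Streamly}.
Similarly p_{Streamly} = 113/3 + (1/3)p_{Vidio}.
Solving the two reaction functions simultaneously: (1 − (1/3)(1/3))p_{Vidio} = 229/6 + (1/3)·(113/3), so (8/9)p_{Vidio} = 913/18 and p_{Vidio} = 57.0625.
Then p_{Streamly} = 113/3 + (1/3)·57.0625 = 56.6875.
q_{Vidio} = 187 − 3·57.0625 + 2·56.6875 = 129.1875.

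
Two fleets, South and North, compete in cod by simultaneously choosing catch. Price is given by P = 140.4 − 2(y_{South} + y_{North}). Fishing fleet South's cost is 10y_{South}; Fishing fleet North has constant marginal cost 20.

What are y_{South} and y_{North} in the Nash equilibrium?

Fishing fleet South's profit: π = y_{South}(140.4 − 2(y_{South} + y_{North})) − 10y_{South}.
∂π/∂y_{South} = 130.4 − 4y_{South} − 2y_{North} = 0, so y_{South} = 32.6 − 0.5y_{North}.
By the same steps for North: y_{North} = 30.1 − 0.5y_{South}.
Solving the two reaction functions simultaneously: (1 − (−0.5)(−0.5))y_{South} = 32.6 − 0.5·30.1, so 0.75y_{South} = 17.55 and y_{South} = 23.4.
Then y_{North} = 30.1 − 0.5·23.4 = 18.4.

23.4, 18.4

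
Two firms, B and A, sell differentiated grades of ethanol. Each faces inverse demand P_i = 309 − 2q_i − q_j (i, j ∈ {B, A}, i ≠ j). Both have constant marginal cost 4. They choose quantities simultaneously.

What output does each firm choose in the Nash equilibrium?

61

Firm B's profit: π = q_B(309 − 2q_B − q_A) − 4q_B.
∂π/∂q_B = 305 − 4q_B − q_A = 0 ⇒ q_B = 76.25 − 0.25q_A.
Setting q_B = q_A in the reaction function: q_B = 76.25 − 0.25q_B, so q_B = 76.25 / 1.25 = 61.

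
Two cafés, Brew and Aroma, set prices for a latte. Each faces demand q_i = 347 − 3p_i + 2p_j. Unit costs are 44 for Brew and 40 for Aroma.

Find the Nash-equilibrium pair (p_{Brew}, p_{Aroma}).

119, 117.5

Brew's profit: π = (p_{Brew} − 44)(347 − 3p_{Brew} + 2p_{Aroma}).
∂π/∂p_{Brew} = 479 − 6p_{Brew} + 2p_{Aroma} = 0 ⇒ p_{Brew} = 479/6 + (1/3)p_{Aroma}.
Similarly p_{Aroma} = 467/6 + (1/3)p_{Brew}.
Substituting the second reaction function into the first: p_{Brew} = 479/6 + (1/3)(467/6 + (1/3)p_{Brew}), which gives (8/9)p_{Brew} = 952/9 ⇒ p_{Brew} = 119.
Then p_{Aroma} = 467/6 + (1/3)·119 = 117.5.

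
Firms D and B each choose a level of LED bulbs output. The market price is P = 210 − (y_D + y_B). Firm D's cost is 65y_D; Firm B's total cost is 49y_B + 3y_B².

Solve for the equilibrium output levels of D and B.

Firm D's profit: π = y_D(210 − (y_D + y_B)) − 65y_D.
∂π/∂y_D = 145 − 2y_D − y_B = 0, so y_D = 72.5 − 0.5y_B.
For B: ∂π/∂y_B = 161 − 8y_B − y_D = 0 ⇒ y_B = 20.125 − 0.125y_D.
Substituting the second reaction function into the first: y_D = 72.5 − 0.5(20.125 − 0.125y_D), which gives 0.9375y_D = 62.4375 ⇒ y_D = 66.6.
Then y_B = 20.125 − 0.125·66.6 = 11.8.

66.6, 11.8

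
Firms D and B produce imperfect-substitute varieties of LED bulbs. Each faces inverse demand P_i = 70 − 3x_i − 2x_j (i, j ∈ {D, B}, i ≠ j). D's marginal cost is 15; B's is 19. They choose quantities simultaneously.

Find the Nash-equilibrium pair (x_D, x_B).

7.125, 6.125

Firm D's profit: π = x_D(70 − 3x_D − 2x_B) − 15x_D.
∂π/∂x_D = 55 − 6x_D − 2x_B = 0 ⇒ x_D = 55/6 − (1/3)x_B.
Similarly x_B = 8.5 − (1/3)x_D.
Plugging x_B into D's best response: x_D = 55/6 − (1/3)(8.5 − (1/3)x_D) ⇒ (8/9)x_D = 19/3, so x_D = 7.125.
Then x_B = 8.5 − (1/3)·7.125 = 6.125.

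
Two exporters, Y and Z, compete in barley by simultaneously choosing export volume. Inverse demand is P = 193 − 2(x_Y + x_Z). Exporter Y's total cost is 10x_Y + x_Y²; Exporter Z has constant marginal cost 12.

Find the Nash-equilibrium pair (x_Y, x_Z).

18.5, 36

Exporter Y's profit: π = x_Y(193 − 2(x_Y + x_Z)) − 10x_Y − x_Y².
∂π/∂x_Y = 183 − 6x_Y − 2x_Z = 0, so x_Y = 30.5 − (1/3)x_Z.
For Z: ∂π/∂x_Z = 181 − 4x_Z − 2x_Y = 0 ⇒ x_Z = 45.25 − 0.5x_Y.
Plugging x_Z into Y's best response: x_Y = 30.5 − (1/3)(45.25 − 0.5x_Y) ⇒ (5/6)x_Y = 185/12, so x_Y = 18.5.
Then x_Z = 45.25 − 0.5·18.5 = 36.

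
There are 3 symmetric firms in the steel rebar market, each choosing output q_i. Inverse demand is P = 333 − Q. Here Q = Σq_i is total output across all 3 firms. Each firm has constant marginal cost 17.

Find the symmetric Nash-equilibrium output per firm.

A representative firm's profit is π_i = q_i(333 − Q) − 17q_i, with Q = q_i + Σ_{j≠i} q_j.
First-order condition: 316 − 2q_i − Σ_{j≠i} q_j = 0.
Imposing symmetry (q_j = q for all j) turns Σ_{j≠i} q_j into 2q, so 316 = 4q and q = 79.

79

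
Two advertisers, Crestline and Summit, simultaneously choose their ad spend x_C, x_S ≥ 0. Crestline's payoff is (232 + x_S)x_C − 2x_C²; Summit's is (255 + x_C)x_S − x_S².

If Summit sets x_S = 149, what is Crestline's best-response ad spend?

95.25

Expanding Crestline's payoff: 232x_C + x_Sx_C − 2x_C².
∂π/∂x_C = 232 + x_S − 4x_C = 0, so x_C = 58 + 0.25x_S.
At x_S = 149: x_C = 58 + 0.25·149 = 95.25.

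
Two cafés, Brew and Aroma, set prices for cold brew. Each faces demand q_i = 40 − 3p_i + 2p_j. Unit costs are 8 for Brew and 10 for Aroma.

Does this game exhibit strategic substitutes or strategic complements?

strategic complements

Brew's profit: π = (p_{Brew} − 8)(40 − 3p_{Brew} + 2p_{Aroma}).
∂π/∂p_{Brew} = 64 − 6p_{Brew} + 2p_{Aroma} = 0 ⇒ p_{Brew} = 32/3 + (1/3)p_{Aroma}.
The best-response slope dp_{Brew}/dp_{Aroma} = 1/3 > 0: the reaction function is upward-sloping, so the choices are strategic complements.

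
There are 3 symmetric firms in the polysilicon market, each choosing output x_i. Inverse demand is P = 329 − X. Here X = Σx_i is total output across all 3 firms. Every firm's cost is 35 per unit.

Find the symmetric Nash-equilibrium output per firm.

A representative firm's profit is π_i = x_i(329 − X) − 35x_i, with X = x_i + Σ_{j≠i} x_j.
First-order condition: 294 − 2x_i − Σ_{j≠i} x_j = 0.
Imposing symmetry (x_j = x for all j) turns Σ_{j≠i} x_j into 2x, so 294 = 4x and x = 73.5.

73.5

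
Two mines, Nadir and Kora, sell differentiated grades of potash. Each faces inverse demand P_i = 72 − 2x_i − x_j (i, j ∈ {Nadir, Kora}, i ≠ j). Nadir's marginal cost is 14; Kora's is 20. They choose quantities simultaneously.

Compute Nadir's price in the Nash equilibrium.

38

Mine Nadir's profit: π = x_{Nadir}(72 − 2x_{Nadir} − x_{Kora}) − 14x_{Nadir}.
∂π/∂x_{Nadir} = 58 − 4x_{Nadir} − x_{Kora} = 0 ⇒ x_{Nadir} = 14.5 − 0.25x_{Kora}.
Similarly x_{Kora} = 13 − 0.25x_{Nadir}.
Plugging x_{Kora} into Nadir's best response: x_{Nadir} = 14.5 − 0.25(13 − 0.25x_{Nadir}) ⇒ 0.9375x_{Nadir} = 11.25, so x_{Nadir} = 12.
Then x_{Kora} = 13 − 0.25·12 = 10.
P_{Nadir} = 72 − 2·12 − 10 = 38.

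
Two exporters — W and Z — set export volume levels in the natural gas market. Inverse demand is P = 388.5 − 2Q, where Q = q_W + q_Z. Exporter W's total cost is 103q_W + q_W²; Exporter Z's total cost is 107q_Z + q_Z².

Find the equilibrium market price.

Exporter W's profit: π = q_W(388.5 − 2(q_W + q_Z)) − 103q_W − q_W².
∂π/∂q_W = 285.5 − 6q_W − 2q_Z = 0, so q_W = 571/12 − (1/3)q_Z.
By the same steps for Z: q_Z = 563/12 − (1/3)q_W.
Plugging q_Z into W's best response: q_W = 571/12 − (1/3)(563/12 − (1/3)q_W) ⇒ (8/9)q_W = 575/18, so q_W = 35.9375.
Then q_Z = 563/12 − (1/3)·35.9375 = 34.9375.
Equilibrium price: P = 388.5 − 2·70.875 = 246.75.

246.75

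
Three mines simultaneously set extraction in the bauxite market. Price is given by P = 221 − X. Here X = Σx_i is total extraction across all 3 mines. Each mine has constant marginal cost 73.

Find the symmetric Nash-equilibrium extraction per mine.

A representative mine's profit is π_i = x_i(221 − X) − 73x_i, with X = x_i + Σ_{j≠i} x_j.
First-order condition: 148 − 2x_i − Σ_{j≠i} x_j = 0.
Imposing symmetry (x_j = x for all j) turns Σ_{j≠i} x_j into 2x, so 148 = 4x and x = 37.

37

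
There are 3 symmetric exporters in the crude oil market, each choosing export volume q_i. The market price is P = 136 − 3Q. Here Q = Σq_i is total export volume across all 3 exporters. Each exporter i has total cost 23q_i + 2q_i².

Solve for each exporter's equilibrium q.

A representative exporter's profit is π_i = q_i(136 − 3Q) − 23q_i − 2q_i², with Q = q_i + Σ_{j≠i} q_j.
First-order condition: 113 − 10q_i − 3Σ_{j≠i} q_j = 0.
With identical exporters, set every q_j = q: then 113 − 10q − 6q = 0, i.e. q = 113/16 = 7.0625.

7.0625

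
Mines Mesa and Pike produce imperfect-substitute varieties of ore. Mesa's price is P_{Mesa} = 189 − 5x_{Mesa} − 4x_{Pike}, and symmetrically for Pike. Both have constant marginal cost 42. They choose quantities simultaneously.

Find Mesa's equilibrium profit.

551.25

Mine Mesa's profit: π = x_{Mesa}(189 − 5x_{Mesa} − 4x_{Pike}) − 42x_{Mesa}.
∂π/∂x_{Mesa} = 147 − 10x_{Mesa} − 4x_{Pike} = 0 ⇒ x_{Mesa} = 14.7 − 0.4x_{Pike}.
Setting x_{Mesa} = x_{Pike} in the reaction function: x_{Mesa} = 14.7 − 0.4x_{Mesa}, so x_{Mesa} = 14.7 / 1.4 = 10.5.
P_{Mesa} = 189 − 5·10.5 − 4·10.5 = 94.5.
Profit = (94.5 − 42)·10.5 = 551.25.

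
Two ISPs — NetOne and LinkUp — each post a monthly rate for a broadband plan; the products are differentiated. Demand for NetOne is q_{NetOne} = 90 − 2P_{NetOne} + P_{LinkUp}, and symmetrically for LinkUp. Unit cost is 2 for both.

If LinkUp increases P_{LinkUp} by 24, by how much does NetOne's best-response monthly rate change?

NetOne's profit: π = (P_{NetOne} − 2)(90 − 2P_{NetOne} + P_{LinkUp}).
∂π/∂P_{NetOne} = 94 − 4P_{NetOne} + P_{LinkUp} = 0 ⇒ P_{NetOne} = 23.5 + 0.25P_{LinkUp}.
The reaction-function slope is 0.25, so a 24-unit rise in P_{LinkUp} moves P_{NetOne} by 0.25 × 24 = 6. NetOne's best response rises — the actions are strategic complements.

6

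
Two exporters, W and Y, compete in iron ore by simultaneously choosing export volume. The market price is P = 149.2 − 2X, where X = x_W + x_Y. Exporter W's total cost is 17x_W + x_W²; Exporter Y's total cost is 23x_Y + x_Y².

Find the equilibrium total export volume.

32.3

Exporter W's profit: π = x_W(149.2 − 2(x_W + x_Y)) − 17x_W − x_W².
∂π/∂x_W = 132.2 − 6x_W − 2x_Y = 0, so x_W = 661/30 − (1/3)x_Y.
By the same steps for Y: x_Y = 631/30 − (1/3)x_W.
Solving the two reaction functions simultaneously: (1 − (−1/3)(−1/3))x_W = 661/30 − (1/3)·(631/30), so (8/9)x_W = 676/45 and x_W = 16.9.
Then x_Y = 631/30 − (1/3)·16.9 = 15.4.
Total export volume: 16.9 + 15.4 = 32.3.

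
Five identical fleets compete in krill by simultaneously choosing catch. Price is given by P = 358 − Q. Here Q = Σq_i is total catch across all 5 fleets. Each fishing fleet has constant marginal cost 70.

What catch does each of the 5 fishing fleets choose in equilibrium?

A representative fishing fleet's profit is π_i = q_i(358 − Q) − 70q_i, with Q = q_i + Σ_{j≠i} q_j.
First-order condition: 288 − 2q_i − Σ_{j≠i} q_j = 0.
With identical fishing fleets, set every q_j = q: then 288 − 2q − 4q = 0, i.e. q = 288/6 = 48.

48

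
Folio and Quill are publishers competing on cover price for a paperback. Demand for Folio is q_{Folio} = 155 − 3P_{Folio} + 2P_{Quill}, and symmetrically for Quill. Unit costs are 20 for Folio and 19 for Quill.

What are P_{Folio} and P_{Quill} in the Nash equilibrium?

Folio's profit: π = (P_{Folio} − 20)(155 − 3P_{Folio} + 2P_{Quill}).
∂π/∂P_{Folio} = 215 − 6P_{Folio} + 2P_{Quill} = 0 ⇒ P_{Folio} = 215/6 + (1/3)P_{Quill}.
Similarly P_{Quill} = 106/3 + (1/3)P_{Folio}.
Plugging P_{Quill} into Folio's best response: P_{Folio} = 215/6 + (1/3)(106/3 + (1/3)P_{Folio}) ⇒ (8/9)P_{Folio} = 857/18, so P_{Folio} = 53.5625.
Then P_{Quill} = 106/3 + (1/3)·53.5625 = 53.1875.

53.5625, 53.1875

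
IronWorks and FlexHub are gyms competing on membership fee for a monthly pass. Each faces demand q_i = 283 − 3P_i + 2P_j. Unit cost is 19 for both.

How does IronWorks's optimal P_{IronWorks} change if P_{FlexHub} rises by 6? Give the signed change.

IronWorks's profit: π = (P_{IronWorks} − 19)(283 − 3P_{IronWorks} + 2P_{FlexHub}).
∂π/∂P_{IronWorks} = 340 − 6P_{IronWorks} + 2P_{FlexHub} = 0 ⇒ P_{IronWorks} = 170/3 + (1/3)P_{FlexHub}.
The reaction-function slope is 1/3, so a 6-unit rise in P_{FlexHub} moves P_{IronWorks} by 1/3 × 6 = 2. IronWorks's best response rises — the actions are strategic complements.

2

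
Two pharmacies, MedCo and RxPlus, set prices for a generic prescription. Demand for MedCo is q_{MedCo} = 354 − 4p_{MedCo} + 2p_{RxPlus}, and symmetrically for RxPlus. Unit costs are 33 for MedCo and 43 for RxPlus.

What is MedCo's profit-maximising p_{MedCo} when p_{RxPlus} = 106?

MedCo's profit: π = (p_{MedCo} − 33)(354 − 4p_{MedCo} + 2p_{RxPlus}).
∂π/∂p_{MedCo} = 486 − 8p_{MedCo} + 2p_{RxPlus} = 0 ⇒ p_{MedCo} = 60.75 + 0.25p_{RxPlus}.
At p_{RxPlus} = 106: p_{MedCo} = 60.75 + 0.25·106 = 87.25.

87.25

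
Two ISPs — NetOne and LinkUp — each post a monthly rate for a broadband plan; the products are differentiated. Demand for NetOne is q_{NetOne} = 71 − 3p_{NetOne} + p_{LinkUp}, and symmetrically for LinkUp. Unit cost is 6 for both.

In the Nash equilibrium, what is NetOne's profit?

417.72

NetOne's profit: π = (p_{NetOne} − 6)(71 − 3p_{NetOne} + p_{LinkUp}).
∂π/∂p_{NetOne} = 89 − 6p_{NetOne} + p_{LinkUp} = 0 ⇒ p_{NetOne} = 89/6 + (1/6)p_{LinkUp}.
The game is symmetric, so in equilibrium p_{LinkUp} = p_{NetOne}: the reaction function gives (5/6)p_{NetOne} = 89/6, hence p_{NetOne} = 17.8.
q_{NetOne} = 71 − 3·17.8 + 17.8 = 35.4.
Profit = (17.8 − 6)·35.4 = 417.72.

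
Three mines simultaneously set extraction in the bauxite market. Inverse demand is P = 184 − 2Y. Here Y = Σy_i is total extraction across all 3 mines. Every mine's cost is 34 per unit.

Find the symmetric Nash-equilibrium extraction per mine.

A representative mine's profit is π_i = y_i(184 − 2Y) − 34y_i, with Y = y_i + Σ_{j≠i} y_j.
First-order condition: 150 − 4y_i − 2Σ_{j≠i} y_j = 0.
In a symmetric equilibrium every mine chooses the same y, so Σ_{j≠i} y_j = 2y. The condition becomes 150 − 8y = 0, giving y = 150/8 = 18.75.

18.75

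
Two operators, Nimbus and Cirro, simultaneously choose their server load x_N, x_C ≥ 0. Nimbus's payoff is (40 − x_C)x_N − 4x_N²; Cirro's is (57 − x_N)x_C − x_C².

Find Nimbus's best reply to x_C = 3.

4.625

Expanding Nimbus's payoff: 40x_N − x_Cx_N − 4x_N².
∂π/∂x_N = 40 − x_C − 8x_N = 0, so x_N = 5 − 0.125x_C.
At x_C = 3: x_N = 5 − 0.125·3 = 4.625.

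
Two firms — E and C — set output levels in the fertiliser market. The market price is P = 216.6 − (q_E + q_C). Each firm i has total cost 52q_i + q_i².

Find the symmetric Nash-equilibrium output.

Firm E's profit: π = q_E(216.6 − (q_E + q_C)) − 52q_E − q_E².
∂π/∂q_E = 164.6 − 4q_E − q_C = 0, so q_E = 41.15 − 0.25q_C.
By symmetry q_C = q_E; substituting into the reaction function, 1.25q_E = 41.15 and q_E = 32.92.

32.92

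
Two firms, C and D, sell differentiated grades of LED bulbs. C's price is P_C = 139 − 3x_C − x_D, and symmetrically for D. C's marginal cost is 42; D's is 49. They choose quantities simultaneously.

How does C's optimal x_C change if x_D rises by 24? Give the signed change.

Firm C's profit: π = x_C(139 − 3x_C − x_D) − 42x_C.
∂π/∂x_C = 97 − 6x_C − x_D = 0 ⇒ x_C = 97/6 − (1/6)x_D.
The reaction-function slope is −1/6, so a 24-unit rise in x_D moves x_C by −1/6 × 24 = −4. C's best response falls — the actions are strategic substitutes.

-4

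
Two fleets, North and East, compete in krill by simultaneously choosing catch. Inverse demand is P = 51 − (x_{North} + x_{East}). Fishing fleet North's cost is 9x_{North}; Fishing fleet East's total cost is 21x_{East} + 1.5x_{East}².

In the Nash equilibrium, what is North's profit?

400

Fishing fleet North's profit: π = x_{North}(51 − (x_{North} + x_{East})) − 9x_{North}.
∂π/∂x_{North} = 42 − 2x_{North} − x_{East} = 0, so x_{North} = 21 − 0.5x_{East}.
For East: ∂π/∂x_{East} = 30 − 5x_{East} − x_{North} = 0 ⇒ x_{East} = 6 − 0.2x_{North}.
Solving the two reaction functions simultaneously: (1 − (−0.5)(−0.2))x_{North} = 21 − 0.5·6, so 0.9x_{North} = 18 and x_{North} = 20.
Then x_{East} = 6 − 0.2·20 = 2.
Price P = 51 − 22 = 29.
North's profit: (29 − 9)·20 = 400.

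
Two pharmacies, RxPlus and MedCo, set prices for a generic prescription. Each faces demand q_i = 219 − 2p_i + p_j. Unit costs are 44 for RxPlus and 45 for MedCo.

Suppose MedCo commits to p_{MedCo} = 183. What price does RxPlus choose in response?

122.5

RxPlus's profit: π = (p_{RxPlus} − 44)(219 − 2p_{RxPlus} + p_{MedCo}).
∂π/∂p_{RxPlus} = 307 − 4p_{RxPlus} + p_{MedCo} = 0 ⇒ p_{RxPlus} = 76.75 + 0.25p_{MedCo}.
At p_{MedCo} = 183: p_{RxPlus} = 76.75 + 0.25·183 = 122.5.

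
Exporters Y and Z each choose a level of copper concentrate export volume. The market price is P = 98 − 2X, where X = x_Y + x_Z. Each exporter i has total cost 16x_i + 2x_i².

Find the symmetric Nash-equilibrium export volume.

8.2

Exporter Y's profit: π = x_Y(98 − 2(x_Y + x_Z)) − 16x_Y − 2x_Y².
∂π/∂x_Y = 82 − 8x_Y − 2x_Z = 0, so x_Y = 10.25 − 0.25x_Z.
The game is symmetric, so in equilibrium x_Z = x_Y: the reaction function gives 1.25x_Y = 10.25, hence x_Y = 8.2.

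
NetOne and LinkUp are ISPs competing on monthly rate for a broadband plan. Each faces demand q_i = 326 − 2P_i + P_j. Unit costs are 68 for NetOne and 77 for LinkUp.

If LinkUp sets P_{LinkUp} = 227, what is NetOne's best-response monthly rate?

NetOne's profit: π = (P_{NetOne} − 68)(326 − 2P_{NetOne} + P_{LinkUp}).
∂π/∂P_{NetOne} = 462 − 4P_{NetOne} + P_{LinkUp} = 0 ⇒ P_{NetOne} = 115.5 + 0.25P_{LinkUp}.
At P_{LinkUp} = 227: P_{NetOne} = 115.5 + 0.25·227 = 172.25.

172.25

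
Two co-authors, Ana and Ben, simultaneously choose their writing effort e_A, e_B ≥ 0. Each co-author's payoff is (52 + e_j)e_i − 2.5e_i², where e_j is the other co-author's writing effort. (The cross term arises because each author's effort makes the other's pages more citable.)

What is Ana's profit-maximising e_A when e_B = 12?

Ana's payoff is (52 + e_B)e_A − 2.5e_A².
∂π/∂e_A = 52 + e_B − 5e_A = 0, so e_A = 10.4 + 0.2e_B.
At e_B = 12: e_A = 10.4 + 0.2·12 = 12.8.

12.8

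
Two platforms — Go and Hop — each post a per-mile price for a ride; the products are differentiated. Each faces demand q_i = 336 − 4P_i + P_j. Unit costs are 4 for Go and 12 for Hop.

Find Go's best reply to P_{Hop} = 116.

58.5

Go's profit: π = (P_{Go} − 4)(336 − 4P_{Go} + P_{Hop}).
∂π/∂P_{Go} = 352 − 8P_{Go} + P_{Hop} = 0 ⇒ P_{Go} = 44 + 0.125P_{Hop}.
At P_{Hop} = 116: P_{Go} = 44 + 0.125·116 = 58.5.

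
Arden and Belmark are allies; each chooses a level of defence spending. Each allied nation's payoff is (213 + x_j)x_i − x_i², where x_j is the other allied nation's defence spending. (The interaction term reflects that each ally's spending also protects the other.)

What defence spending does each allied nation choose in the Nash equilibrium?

Arden's payoff is (213 + x_B)x_A − x_A².
∂π/∂x_A = 213 + x_B − 2x_A = 0, so x_A = 106.5 + 0.5x_B.
Setting x_A = x_B in the reaction function: x_A = 106.5 + 0.5x_A, so x_A = 106.5 / 0.5 = 213.

213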